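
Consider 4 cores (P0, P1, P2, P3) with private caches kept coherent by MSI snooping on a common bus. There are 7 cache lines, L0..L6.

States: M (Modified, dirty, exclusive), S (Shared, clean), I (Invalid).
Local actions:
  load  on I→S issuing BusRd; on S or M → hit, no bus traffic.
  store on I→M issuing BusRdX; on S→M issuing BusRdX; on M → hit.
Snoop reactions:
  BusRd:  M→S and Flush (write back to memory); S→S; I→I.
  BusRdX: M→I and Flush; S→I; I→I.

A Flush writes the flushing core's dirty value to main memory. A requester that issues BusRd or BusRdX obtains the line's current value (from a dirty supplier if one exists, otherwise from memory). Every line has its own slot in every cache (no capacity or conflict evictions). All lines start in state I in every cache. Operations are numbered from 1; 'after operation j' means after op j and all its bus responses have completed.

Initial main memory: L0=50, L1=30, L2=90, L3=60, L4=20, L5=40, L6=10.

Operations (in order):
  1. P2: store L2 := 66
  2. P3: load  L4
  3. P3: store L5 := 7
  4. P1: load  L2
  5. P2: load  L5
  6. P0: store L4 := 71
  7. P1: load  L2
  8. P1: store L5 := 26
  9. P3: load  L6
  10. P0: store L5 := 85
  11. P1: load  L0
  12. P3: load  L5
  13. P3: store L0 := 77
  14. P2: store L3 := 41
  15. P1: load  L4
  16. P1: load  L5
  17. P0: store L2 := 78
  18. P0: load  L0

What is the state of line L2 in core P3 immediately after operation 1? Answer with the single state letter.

1. P2: store L2 := 66  bus=[BusRdX]  L2: P0=I P1=I P2=M P3=I  mem[L2]=90
2. P3: load  L4  bus=[BusRd]  L4: P0=I P1=I P2=I P3=S  mem[L4]=20
3. P3: store L5 := 7  bus=[BusRdX]  L5: P0=I P1=I P2=I P3=M  mem[L5]=40
4. P1: load  L2  bus=[BusRd,Flush]  L2: P0=I P1=S P2=S P3=I  mem[L2]=66
5. P2: load  L5  bus=[BusRd,Flush]  L5: P0=I P1=I P2=S P3=S  mem[L5]=7
6. P0: store L4 := 71  bus=[BusRdX]  L4: P0=M P1=I P2=I P3=I  mem[L4]=20
7. P1: load  L2  bus=[-]  L2: P0=I P1=S P2=S P3=I  mem[L2]=66
8. P1: store L5 := 26  bus=[BusRdX]  L5: P0=I P1=M P2=I P3=I  mem[L5]=7
9. P3: load  L6  bus=[BusRd]  L6: P0=I P1=I P2=I P3=S  mem[L6]=10
10. P0: store L5 := 85  bus=[BusRdX,Flush]  L5: P0=M P1=I P2=I P3=I  mem[L5]=26
11. P1: load  L0  bus=[BusRd]  L0: P0=I P1=S P2=I P3=I  mem[L0]=50
12. P3: load  L5  bus=[BusRd,Flush]  L5: P0=S P1=I P2=I P3=S  mem[L5]=85
13. P3: store L0 := 77  bus=[BusRdX]  L0: P0=I P1=I P2=I P3=M  mem[L0]=50
14. P2: store L3 := 41  bus=[BusRdX]  L3: P0=I P1=I P2=M P3=I  mem[L3]=60
15. P1: load  L4  bus=[BusRd,Flush]  L4: P0=S P1=S P2=I P3=I  mem[L4]=71
16. P1: load  L5  bus=[BusRd]  L5: P0=S P1=S P2=I P3=S  mem[L5]=85
17. P0: store L2 := 78  bus=[BusRdX]  L2: P0=M P1=I P2=I P3=I  mem[L2]=66
18. P0: load  L0  bus=[BusRd,Flush]  L0: P0=S P1=I P2=I P3=S  mem[L0]=77

state = I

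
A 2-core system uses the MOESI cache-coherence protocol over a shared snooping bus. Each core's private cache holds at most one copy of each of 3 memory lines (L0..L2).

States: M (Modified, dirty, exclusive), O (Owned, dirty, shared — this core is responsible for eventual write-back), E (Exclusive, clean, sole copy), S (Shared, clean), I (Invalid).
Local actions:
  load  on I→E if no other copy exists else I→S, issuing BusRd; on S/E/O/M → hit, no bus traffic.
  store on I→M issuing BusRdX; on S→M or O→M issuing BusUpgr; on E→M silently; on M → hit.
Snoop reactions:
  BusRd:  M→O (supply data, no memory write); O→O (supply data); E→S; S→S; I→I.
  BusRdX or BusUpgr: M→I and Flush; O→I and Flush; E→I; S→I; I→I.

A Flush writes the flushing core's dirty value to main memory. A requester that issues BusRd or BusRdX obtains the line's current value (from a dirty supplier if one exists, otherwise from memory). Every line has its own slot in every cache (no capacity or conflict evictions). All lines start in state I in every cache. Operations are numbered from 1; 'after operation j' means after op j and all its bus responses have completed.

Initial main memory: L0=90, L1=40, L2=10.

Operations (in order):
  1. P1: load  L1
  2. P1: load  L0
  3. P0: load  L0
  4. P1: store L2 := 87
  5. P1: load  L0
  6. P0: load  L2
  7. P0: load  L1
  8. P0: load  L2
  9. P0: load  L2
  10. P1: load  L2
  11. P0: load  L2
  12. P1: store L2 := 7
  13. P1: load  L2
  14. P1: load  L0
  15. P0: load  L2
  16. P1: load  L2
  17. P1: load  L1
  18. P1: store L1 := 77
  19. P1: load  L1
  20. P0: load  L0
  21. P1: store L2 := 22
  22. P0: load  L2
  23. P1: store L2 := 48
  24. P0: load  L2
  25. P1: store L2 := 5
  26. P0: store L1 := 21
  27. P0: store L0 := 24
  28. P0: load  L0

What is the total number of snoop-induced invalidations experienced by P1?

invalidations = 2

[1] P1: load  L1 | P0:I, P1:E(40) | bus: BusRd
[2] P1: load  L0 | P0:I, P1:E(90) | bus: BusRd
[3] P0: load  L0 | P0:S(90), P1:S(90) | bus: BusRd
[4] P1: store L2 := 87 | P0:I, P1:M(87) | bus: BusRdX
[5] P1: load  L0 | P0:S(90), P1:S(90) | bus: none
[6] P0: load  L2 | P0:S(87), P1:O(87) | bus: BusRd
[7] P0: load  L1 | P0:S(40), P1:S(40) | bus: BusRd
[8] P0: load  L2 | P0:S(87), P1:O(87) | bus: none
[9] P0: load  L2 | P0:S(87), P1:O(87) | bus: none
[10] P1: load  L2 | P0:S(87), P1:O(87) | bus: none
[11] P0: load  L2 | P0:S(87), P1:O(87) | bus: none
[12] P1: store L2 := 7 | P0:I, P1:M(7) | bus: BusUpgr
[13] P1: load  L2 | P0:I, P1:M(7) | bus: none
[14] P1: load  L0 | P0:S(90), P1:S(90) | bus: none
[15] P0: load  L2 | P0:S(7), P1:O(7) | bus: BusRd
[16] P1: load  L2 | P0:S(7), P1:O(7) | bus: none
[17] P1: load  L1 | P0:S(40), P1:S(40) | bus: none
[18] P1: store L1 := 77 | P0:I, P1:M(77) | bus: BusUpgr
[19] P1: load  L1 | P0:I, P1:M(77) | bus: none
[20] P0: load  L0 | P0:S(90), P1:S(90) | bus: none
[21] P1: store L2 := 22 | P0:I, P1:M(22) | bus: BusUpgr
[22] P0: load  L2 | P0:S(22), P1:O(22) | bus: BusRd
[23] P1: store L2 := 48 | P0:I, P1:M(48) | bus: BusUpgr
[24] P0: load  L2 | P0:S(48), P1:O(48) | bus: BusRd
[25] P1: store L2 := 5 | P0:I, P1:M(5) | bus: BusUpgr
[26] P0: store L1 := 21 | P0:M(21), P1:I | bus: BusRdX,Flush
[27] P0: store L0 := 24 | P0:M(24), P1:I | bus: BusUpgr
[28] P0: load  L0 | P0:M(24), P1:I | bus: none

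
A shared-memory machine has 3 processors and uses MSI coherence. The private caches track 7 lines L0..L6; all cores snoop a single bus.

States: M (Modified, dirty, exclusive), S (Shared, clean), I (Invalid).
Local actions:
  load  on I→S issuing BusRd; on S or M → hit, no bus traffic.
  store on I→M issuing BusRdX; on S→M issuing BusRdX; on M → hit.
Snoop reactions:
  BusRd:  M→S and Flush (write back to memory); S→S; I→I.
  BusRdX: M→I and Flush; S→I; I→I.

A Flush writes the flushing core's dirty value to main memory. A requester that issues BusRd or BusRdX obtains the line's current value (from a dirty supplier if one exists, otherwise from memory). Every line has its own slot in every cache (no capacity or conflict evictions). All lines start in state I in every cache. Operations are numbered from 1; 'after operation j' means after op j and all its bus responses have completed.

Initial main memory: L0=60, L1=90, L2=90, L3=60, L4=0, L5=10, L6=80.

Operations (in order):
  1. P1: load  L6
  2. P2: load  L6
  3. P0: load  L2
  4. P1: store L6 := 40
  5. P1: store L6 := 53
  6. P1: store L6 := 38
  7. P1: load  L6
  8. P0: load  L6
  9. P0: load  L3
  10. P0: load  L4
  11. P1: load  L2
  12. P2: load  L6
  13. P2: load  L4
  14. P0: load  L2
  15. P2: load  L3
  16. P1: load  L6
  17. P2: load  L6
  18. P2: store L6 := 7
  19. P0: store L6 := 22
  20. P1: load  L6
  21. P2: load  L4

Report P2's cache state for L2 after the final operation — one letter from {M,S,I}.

  op1 P1: load  L6 → I/S/I on L6; bus BusRd; mem=80
  op2 P2: load  L6 → I/S/S on L6; bus BusRd; mem=80
  op3 P0: load  L2 → S/I/I on L2; bus BusRd; mem=90
  op4 P1: store L6 := 40 → I/M/I on L6; bus BusRdX; mem=80
  op5 P1: store L6 := 53 → I/M/I on L6; bus (none); mem=80
  op6 P1: store L6 := 38 → I/M/I on L6; bus (none); mem=80
  op7 P1: load  L6 → I/M/I on L6; bus (none); mem=80
  op8 P0: load  L6 → S/S/I on L6; bus BusRd Flush; mem=38
  op9 P0: load  L3 → S/I/I on L3; bus BusRd; mem=60
  op10 P0: load  L4 → S/I/I on L4; bus BusRd; mem=0
  op11 P1: load  L2 → S/S/I on L2; bus BusRd; mem=90
  op12 P2: load  L6 → S/S/S on L6; bus BusRd; mem=38
  op13 P2: load  L4 → S/I/S on L4; bus BusRd; mem=0
  op14 P0: load  L2 → S/S/I on L2; bus (none); mem=90
  op15 P2: load  L3 → S/I/S on L3; bus BusRd; mem=60
  op16 P1: load  L6 → S/S/S on L6; bus (none); mem=38
  op17 P2: load  L6 → S/S/S on L6; bus (none); mem=38
  op18 P2: store L6 := 7 → I/I/M on L6; bus BusRdX; mem=38
  op19 P0: store L6 := 22 → M/I/I on L6; bus BusRdX Flush; mem=7
  op20 P1: load  L6 → S/S/I on L6; bus BusRd Flush; mem=22
  op21 P2: load  L4 → S/I/S on L4; bus (none); mem=0

state = I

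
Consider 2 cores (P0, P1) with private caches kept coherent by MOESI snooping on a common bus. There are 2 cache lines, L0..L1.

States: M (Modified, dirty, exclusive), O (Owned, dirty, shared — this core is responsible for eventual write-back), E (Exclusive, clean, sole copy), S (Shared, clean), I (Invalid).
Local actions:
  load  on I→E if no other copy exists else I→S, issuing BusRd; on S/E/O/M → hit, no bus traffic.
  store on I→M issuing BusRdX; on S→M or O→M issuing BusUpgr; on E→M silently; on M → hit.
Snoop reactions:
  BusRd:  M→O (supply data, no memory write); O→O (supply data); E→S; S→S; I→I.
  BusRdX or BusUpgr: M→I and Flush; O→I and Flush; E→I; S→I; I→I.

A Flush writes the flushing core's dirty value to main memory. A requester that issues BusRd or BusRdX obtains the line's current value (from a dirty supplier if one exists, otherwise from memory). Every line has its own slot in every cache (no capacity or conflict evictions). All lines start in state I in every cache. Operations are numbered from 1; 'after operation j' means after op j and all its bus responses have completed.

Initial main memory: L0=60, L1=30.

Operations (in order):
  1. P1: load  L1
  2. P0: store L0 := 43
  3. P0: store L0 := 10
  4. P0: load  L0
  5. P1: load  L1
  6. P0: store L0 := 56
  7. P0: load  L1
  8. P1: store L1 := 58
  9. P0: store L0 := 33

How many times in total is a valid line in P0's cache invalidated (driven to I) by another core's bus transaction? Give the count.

[1] P1: load  L1 | P0:I, P1:E(30) | bus: BusRd
[2] P0: store L0 := 43 | P0:M(43), P1:I | bus: BusRdX
[3] P0: store L0 := 10 | P0:M(10), P1:I | bus: none
[4] P0: load  L0 | P0:M(10), P1:I | bus: none
[5] P1: load  L1 | P0:I, P1:E(30) | bus: none
[6] P0: store L0 := 56 | P0:M(56), P1:I | bus: none
[7] P0: load  L1 | P0:S(30), P1:S(30) | bus: BusRd
[8] P1: store L1 := 58 | P0:I, P1:M(58) | bus: BusUpgr
[9] P0: store L0 := 33 | P0:M(33), P1:I | bus: none

invalidations = 1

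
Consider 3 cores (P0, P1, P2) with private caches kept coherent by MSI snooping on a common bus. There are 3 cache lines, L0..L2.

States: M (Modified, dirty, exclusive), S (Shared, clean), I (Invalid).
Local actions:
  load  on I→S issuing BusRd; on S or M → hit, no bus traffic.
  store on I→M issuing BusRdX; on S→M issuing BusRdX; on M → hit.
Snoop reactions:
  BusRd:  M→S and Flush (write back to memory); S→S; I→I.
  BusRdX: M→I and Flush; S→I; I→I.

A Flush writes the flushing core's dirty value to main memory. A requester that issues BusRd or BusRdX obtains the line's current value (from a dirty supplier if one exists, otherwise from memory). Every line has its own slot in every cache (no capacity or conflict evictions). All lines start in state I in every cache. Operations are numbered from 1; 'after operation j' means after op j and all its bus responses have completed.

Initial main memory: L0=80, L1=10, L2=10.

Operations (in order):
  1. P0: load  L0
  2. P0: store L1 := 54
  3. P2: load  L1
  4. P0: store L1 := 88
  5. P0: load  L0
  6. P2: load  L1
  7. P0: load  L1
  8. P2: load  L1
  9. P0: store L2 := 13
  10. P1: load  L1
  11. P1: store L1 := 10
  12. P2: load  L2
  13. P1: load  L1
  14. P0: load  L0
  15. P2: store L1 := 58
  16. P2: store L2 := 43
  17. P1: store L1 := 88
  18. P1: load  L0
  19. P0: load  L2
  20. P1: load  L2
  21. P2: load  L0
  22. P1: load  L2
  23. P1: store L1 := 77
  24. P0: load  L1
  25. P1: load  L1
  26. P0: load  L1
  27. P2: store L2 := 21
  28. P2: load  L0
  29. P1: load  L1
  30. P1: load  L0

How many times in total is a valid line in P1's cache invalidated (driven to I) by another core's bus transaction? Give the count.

invalidations = 2

1. P0: load  L0  bus=[BusRd]  L0: P0=S P1=I P2=I  mem[L0]=80
2. P0: store L1 := 54  bus=[BusRdX]  L1: P0=M P1=I P2=I  mem[L1]=10
3. P2: load  L1  bus=[BusRd,Flush]  L1: P0=S P1=I P2=S  mem[L1]=54
4. P0: store L1 := 88  bus=[BusRdX]  L1: P0=M P1=I P2=I  mem[L1]=54
5. P0: load  L0  bus=[-]  L0: P0=S P1=I P2=I  mem[L0]=80
6. P2: load  L1  bus=[BusRd,Flush]  L1: P0=S P1=I P2=S  mem[L1]=88
7. P0: load  L1  bus=[-]  L1: P0=S P1=I P2=S  mem[L1]=88
8. P2: load  L1  bus=[-]  L1: P0=S P1=I P2=S  mem[L1]=88
9. P0: store L2 := 13  bus=[BusRdX]  L2: P0=M P1=I P2=I  mem[L2]=10
10. P1: load  L1  bus=[BusRd]  L1: P0=S P1=S P2=S  mem[L1]=88
11. P1: store L1 := 10  bus=[BusRdX]  L1: P0=I P1=M P2=I  mem[L1]=88
12. P2: load  L2  bus=[BusRd,Flush]  L2: P0=S P1=I P2=S  mem[L2]=13
13. P1: load  L1  bus=[-]  L1: P0=I P1=M P2=I  mem[L1]=88
14. P0: load  L0  bus=[-]  L0: P0=S P1=I P2=I  mem[L0]=80
15. P2: store L1 := 58  bus=[BusRdX,Flush]  L1: P0=I P1=I P2=M  mem[L1]=10
16. P2: store L2 := 43  bus=[BusRdX]  L2: P0=I P1=I P2=M  mem[L2]=13
17. P1: store L1 := 88  bus=[BusRdX,Flush]  L1: P0=I P1=M P2=I  mem[L1]=58
18. P1: load  L0  bus=[BusRd]  L0: P0=S P1=S P2=I  mem[L0]=80
19. P0: load  L2  bus=[BusRd,Flush]  L2: P0=S P1=I P2=S  mem[L2]=43
20. P1: load  L2  bus=[BusRd]  L2: P0=S P1=S P2=S  mem[L2]=43
21. P2: load  L0  bus=[BusRd]  L0: P0=S P1=S P2=S  mem[L0]=80
22. P1: load  L2  bus=[-]  L2: P0=S P1=S P2=S  mem[L2]=43
23. P1: store L1 := 77  bus=[-]  L1: P0=I P1=M P2=I  mem[L1]=58
24. P0: load  L1  bus=[BusRd,Flush]  L1: P0=S P1=S P2=I  mem[L1]=77
25. P1: load  L1  bus=[-]  L1: P0=S P1=S P2=I  mem[L1]=77
26. P0: load  L1  bus=[-]  L1: P0=S P1=S P2=I  mem[L1]=77
27. P2: store L2 := 21  bus=[BusRdX]  L2: P0=I P1=I P2=M  mem[L2]=43
28. P2: load  L0  bus=[-]  L0: P0=S P1=S P2=S  mem[L0]=80
29. P1: load  L1  bus=[-]  L1: P0=S P1=S P2=I  mem[L1]=77
30. P1: load  L0  bus=[-]  L0: P0=S P1=S P2=S  mem[L0]=80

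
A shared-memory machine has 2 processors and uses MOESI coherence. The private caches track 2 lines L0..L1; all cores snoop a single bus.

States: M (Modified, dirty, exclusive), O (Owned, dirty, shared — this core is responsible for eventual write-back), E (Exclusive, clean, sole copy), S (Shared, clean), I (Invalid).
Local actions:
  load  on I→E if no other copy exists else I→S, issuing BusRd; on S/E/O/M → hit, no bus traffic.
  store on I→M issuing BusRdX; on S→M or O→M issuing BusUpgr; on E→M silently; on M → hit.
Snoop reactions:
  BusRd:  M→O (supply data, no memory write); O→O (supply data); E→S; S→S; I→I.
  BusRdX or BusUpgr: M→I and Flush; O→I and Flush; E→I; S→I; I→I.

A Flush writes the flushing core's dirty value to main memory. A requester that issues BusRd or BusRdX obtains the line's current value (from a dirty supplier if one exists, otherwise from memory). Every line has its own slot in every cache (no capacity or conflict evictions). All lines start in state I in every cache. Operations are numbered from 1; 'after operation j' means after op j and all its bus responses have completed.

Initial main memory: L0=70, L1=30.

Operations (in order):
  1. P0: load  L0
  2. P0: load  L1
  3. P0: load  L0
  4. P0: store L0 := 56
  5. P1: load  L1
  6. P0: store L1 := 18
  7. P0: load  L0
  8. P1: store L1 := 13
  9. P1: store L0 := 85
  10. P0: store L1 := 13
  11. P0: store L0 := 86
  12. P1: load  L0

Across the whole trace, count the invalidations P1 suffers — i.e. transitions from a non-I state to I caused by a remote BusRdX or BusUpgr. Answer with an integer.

invalidations = 3

step 1: P0: load  L0  ⟶  EI  (L0)  txn=BusRd  M[L0]=70
step 2: P0: load  L1  ⟶  EI  (L1)  txn=BusRd  M[L1]=30
step 3: P0: load  L0  ⟶  EI  (L0)  txn=∅  M[L0]=70
step 4: P0: store L0 := 56  ⟶  MI  (L0)  txn=∅  M[L0]=70
step 5: P1: load  L1  ⟶  SS  (L1)  txn=BusRd  M[L1]=30
step 6: P0: store L1 := 18  ⟶  MI  (L1)  txn=BusUpgr  M[L1]=30
step 7: P0: load  L0  ⟶  MI  (L0)  txn=∅  M[L0]=70
step 8: P1: store L1 := 13  ⟶  IM  (L1)  txn=BusRdX+Flush  M[L1]=18
step 9: P1: store L0 := 85  ⟶  IM  (L0)  txn=BusRdX+Flush  M[L0]=56
step 10: P0: store L1 := 13  ⟶  MI  (L1)  txn=BusRdX+Flush  M[L1]=13
step 11: P0: store L0 := 86  ⟶  MI  (L0)  txn=BusRdX+Flush  M[L0]=85
step 12: P1: load  L0  ⟶  OS  (L0)  txn=BusRd  M[L0]=85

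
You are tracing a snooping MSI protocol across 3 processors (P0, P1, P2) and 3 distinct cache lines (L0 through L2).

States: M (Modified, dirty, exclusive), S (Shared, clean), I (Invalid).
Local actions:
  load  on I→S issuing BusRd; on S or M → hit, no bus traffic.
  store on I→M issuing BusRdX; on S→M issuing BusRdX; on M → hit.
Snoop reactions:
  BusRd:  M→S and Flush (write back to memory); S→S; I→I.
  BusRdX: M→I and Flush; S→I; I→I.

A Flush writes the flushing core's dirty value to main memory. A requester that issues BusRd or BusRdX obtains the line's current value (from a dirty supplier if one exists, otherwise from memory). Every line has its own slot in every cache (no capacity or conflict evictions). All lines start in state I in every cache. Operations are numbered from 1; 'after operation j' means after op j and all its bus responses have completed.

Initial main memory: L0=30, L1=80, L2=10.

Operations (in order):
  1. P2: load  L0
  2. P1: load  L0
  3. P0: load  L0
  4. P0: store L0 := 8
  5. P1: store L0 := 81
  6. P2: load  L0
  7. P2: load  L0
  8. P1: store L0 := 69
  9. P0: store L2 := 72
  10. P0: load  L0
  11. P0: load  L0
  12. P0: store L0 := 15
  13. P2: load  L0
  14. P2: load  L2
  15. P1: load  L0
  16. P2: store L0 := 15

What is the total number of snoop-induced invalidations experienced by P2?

  op1 P2: load  L0 → I/I/S on L0; bus BusRd; mem=30
  op2 P1: load  L0 → I/S/S on L0; bus BusRd; mem=30
  op3 P0: load  L0 → S/S/S on L0; bus BusRd; mem=30
  op4 P0: store L0 := 8 → M/I/I on L0; bus BusRdX; mem=30
  op5 P1: store L0 := 81 → I/M/I on L0; bus BusRdX Flush; mem=8
  op6 P2: load  L0 → I/S/S on L0; bus BusRd Flush; mem=81
  op7 P2: load  L0 → I/S/S on L0; bus (none); mem=81
  op8 P1: store L0 := 69 → I/M/I on L0; bus BusRdX; mem=81
  op9 P0: store L2 := 72 → M/I/I on L2; bus BusRdX; mem=10
  op10 P0: load  L0 → S/S/I on L0; bus BusRd Flush; mem=69
  op11 P0: load  L0 → S/S/I on L0; bus (none); mem=69
  op12 P0: store L0 := 15 → M/I/I on L0; bus BusRdX; mem=69
  op13 P2: load  L0 → S/I/S on L0; bus BusRd Flush; mem=15
  op14 P2: load  L2 → S/I/S on L2; bus BusRd Flush; mem=72
  op15 P1: load  L0 → S/S/S on L0; bus BusRd; mem=15
  op16 P2: store L0 := 15 → I/I/M on L0; bus BusRdX; mem=15

invalidations = 2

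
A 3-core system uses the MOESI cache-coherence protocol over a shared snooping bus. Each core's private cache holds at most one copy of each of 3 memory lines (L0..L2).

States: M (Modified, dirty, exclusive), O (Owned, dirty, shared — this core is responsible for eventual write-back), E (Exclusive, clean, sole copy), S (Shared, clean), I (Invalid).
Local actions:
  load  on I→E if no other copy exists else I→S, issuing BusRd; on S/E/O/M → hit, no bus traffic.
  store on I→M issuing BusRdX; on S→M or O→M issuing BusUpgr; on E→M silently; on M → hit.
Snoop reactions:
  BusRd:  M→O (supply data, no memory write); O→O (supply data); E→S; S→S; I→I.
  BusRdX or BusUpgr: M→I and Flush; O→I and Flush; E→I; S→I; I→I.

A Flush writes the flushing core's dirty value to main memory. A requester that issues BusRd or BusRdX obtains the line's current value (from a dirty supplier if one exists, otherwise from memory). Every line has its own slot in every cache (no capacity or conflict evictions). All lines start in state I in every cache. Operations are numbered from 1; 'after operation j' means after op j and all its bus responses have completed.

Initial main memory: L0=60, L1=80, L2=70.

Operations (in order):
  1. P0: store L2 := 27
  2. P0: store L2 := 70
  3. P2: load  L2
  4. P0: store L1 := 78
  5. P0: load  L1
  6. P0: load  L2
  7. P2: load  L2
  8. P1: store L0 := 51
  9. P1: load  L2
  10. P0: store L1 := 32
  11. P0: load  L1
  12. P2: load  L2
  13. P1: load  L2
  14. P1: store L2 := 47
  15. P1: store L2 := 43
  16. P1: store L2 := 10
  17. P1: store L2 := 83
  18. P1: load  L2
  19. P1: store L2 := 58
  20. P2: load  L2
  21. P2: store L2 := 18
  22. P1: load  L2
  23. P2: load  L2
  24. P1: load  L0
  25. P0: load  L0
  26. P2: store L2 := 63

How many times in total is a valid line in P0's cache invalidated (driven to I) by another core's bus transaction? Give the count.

invalidations = 1

[1] P0: store L2 := 27 | P0:M(27), P1:I, P2:I | bus: BusRdX
[2] P0: store L2 := 70 | P0:M(70), P1:I, P2:I | bus: none
[3] P2: load  L2 | P0:O(70), P1:I, P2:S(70) | bus: BusRd
[4] P0: store L1 := 78 | P0:M(78), P1:I, P2:I | bus: BusRdX
[5] P0: load  L1 | P0:M(78), P1:I, P2:I | bus: none
[6] P0: load  L2 | P0:O(70), P1:I, P2:S(70) | bus: none
[7] P2: load  L2 | P0:O(70), P1:I, P2:S(70) | bus: none
[8] P1: store L0 := 51 | P0:I, P1:M(51), P2:I | bus: BusRdX
[9] P1: load  L2 | P0:O(70), P1:S(70), P2:S(70) | bus: BusRd
[10] P0: store L1 := 32 | P0:M(32), P1:I, P2:I | bus: none
[11] P0: load  L1 | P0:M(32), P1:I, P2:I | bus: none
[12] P2: load  L2 | P0:O(70), P1:S(70), P2:S(70) | bus: none
[13] P1: load  L2 | P0:O(70), P1:S(70), P2:S(70) | bus: none
[14] P1: store L2 := 47 | P0:I, P1:M(47), P2:I | bus: BusUpgr,Flush
[15] P1: store L2 := 43 | P0:I, P1:M(43), P2:I | bus: none
[16] P1: store L2 := 10 | P0:I, P1:M(10), P2:I | bus: none
[17] P1: store L2 := 83 | P0:I, P1:M(83), P2:I | bus: none
[18] P1: load  L2 | P0:I, P1:M(83), P2:I | bus: none
[19] P1: store L2 := 58 | P0:I, P1:M(58), P2:I | bus: none
[20] P2: load  L2 | P0:I, P1:O(58), P2:S(58) | bus: BusRd
[21] P2: store L2 := 18 | P0:I, P1:I, P2:M(18) | bus: BusUpgr,Flush
[22] P1: load  L2 | P0:I, P1:S(18), P2:O(18) | bus: BusRd
[23] P2: load  L2 | P0:I, P1:S(18), P2:O(18) | bus: none
[24] P1: load  L0 | P0:I, P1:M(51), P2:I | bus: none
[25] P0: load  L0 | P0:S(51), P1:O(51), P2:I | bus: BusRd
[26] P2: store L2 := 63 | P0:I, P1:I, P2:M(63) | bus: BusUpgr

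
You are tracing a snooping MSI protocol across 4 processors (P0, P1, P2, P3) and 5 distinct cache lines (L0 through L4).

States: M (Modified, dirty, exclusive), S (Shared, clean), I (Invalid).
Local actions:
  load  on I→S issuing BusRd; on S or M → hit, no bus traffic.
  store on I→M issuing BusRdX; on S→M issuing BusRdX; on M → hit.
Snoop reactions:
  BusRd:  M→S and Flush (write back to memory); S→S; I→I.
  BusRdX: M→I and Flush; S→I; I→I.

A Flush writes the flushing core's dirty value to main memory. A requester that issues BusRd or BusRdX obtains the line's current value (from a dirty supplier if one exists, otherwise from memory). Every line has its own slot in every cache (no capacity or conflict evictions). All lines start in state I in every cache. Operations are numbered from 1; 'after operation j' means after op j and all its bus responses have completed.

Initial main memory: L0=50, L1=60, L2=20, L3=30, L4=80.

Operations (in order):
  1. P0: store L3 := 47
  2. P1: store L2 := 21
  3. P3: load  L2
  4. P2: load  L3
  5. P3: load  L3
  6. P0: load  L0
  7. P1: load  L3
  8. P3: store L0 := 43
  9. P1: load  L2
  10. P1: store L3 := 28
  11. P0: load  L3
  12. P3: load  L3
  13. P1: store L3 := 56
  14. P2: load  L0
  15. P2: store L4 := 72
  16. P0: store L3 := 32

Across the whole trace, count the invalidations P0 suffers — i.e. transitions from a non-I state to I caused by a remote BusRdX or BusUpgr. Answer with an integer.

step 1: P0: store L3 := 47  ⟶  MIII  (L3)  txn=BusRdX  M[L3]=30
step 2: P1: store L2 := 21  ⟶  IMII  (L2)  txn=BusRdX  M[L2]=20
step 3: P3: load  L2  ⟶  ISIS  (L2)  txn=BusRd+Flush  M[L2]=21
step 4: P2: load  L3  ⟶  SISI  (L3)  txn=BusRd+Flush  M[L3]=47
step 5: P3: load  L3  ⟶  SISS  (L3)  txn=BusRd  M[L3]=47
step 6: P0: load  L0  ⟶  SIII  (L0)  txn=BusRd  M[L0]=50
step 7: P1: load  L3  ⟶  SSSS  (L3)  txn=BusRd  M[L3]=47
step 8: P3: store L0 := 43  ⟶  IIIM  (L0)  txn=BusRdX  M[L0]=50
step 9: P1: load  L2  ⟶  ISIS  (L2)  txn=∅  M[L2]=21
step 10: P1: store L3 := 28  ⟶  IMII  (L3)  txn=BusRdX  M[L3]=47
step 11: P0: load  L3  ⟶  SSII  (L3)  txn=BusRd+Flush  M[L3]=28
step 12: P3: load  L3  ⟶  SSIS  (L3)  txn=BusRd  M[L3]=28
step 13: P1: store L3 := 56  ⟶  IMII  (L3)  txn=BusRdX  M[L3]=28
step 14: P2: load  L0  ⟶  IISS  (L0)  txn=BusRd+Flush  M[L0]=43
step 15: P2: store L4 := 72  ⟶  IIMI  (L4)  txn=BusRdX  M[L4]=80
step 16: P0: store L3 := 32  ⟶  MIII  (L3)  txn=BusRdX+Flush  M[L3]=56

invalidations = 3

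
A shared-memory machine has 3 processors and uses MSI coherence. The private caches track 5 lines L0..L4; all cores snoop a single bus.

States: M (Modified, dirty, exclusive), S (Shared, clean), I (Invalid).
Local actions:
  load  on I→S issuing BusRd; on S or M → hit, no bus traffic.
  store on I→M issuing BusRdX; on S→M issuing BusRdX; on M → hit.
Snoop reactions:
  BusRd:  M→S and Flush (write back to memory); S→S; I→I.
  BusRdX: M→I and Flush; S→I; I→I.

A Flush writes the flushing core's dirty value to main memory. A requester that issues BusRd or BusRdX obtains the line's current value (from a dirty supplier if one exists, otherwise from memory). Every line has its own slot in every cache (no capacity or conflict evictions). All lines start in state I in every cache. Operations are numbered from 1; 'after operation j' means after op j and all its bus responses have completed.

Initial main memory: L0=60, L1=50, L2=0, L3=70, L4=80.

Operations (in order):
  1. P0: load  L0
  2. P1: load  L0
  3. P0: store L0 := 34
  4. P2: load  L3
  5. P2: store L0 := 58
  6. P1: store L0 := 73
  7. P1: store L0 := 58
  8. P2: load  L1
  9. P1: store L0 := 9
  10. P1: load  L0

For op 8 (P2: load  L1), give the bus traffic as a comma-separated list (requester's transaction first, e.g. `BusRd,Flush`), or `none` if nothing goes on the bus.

  op1 P0: load  L0 → S/I/I on L0; bus BusRd; mem=60
  op2 P1: load  L0 → S/S/I on L0; bus BusRd; mem=60
  op3 P0: store L0 := 34 → M/I/I on L0; bus BusRdX; mem=60
  op4 P2: load  L3 → I/I/S on L3; bus BusRd; mem=70
  op5 P2: store L0 := 58 → I/I/M on L0; bus BusRdX Flush; mem=34
  op6 P1: store L0 := 73 → I/M/I on L0; bus BusRdX Flush; mem=58
  op7 P1: store L0 := 58 → I/M/I on L0; bus (none); mem=58
  op8 P2: load  L1 → I/I/S on L1; bus BusRd; mem=50
  op9 P1: store L0 := 9 → I/M/I on L0; bus (none); mem=58
  op10 P1: load  L0 → I/M/I on L0; bus (none); mem=58

bus = BusRd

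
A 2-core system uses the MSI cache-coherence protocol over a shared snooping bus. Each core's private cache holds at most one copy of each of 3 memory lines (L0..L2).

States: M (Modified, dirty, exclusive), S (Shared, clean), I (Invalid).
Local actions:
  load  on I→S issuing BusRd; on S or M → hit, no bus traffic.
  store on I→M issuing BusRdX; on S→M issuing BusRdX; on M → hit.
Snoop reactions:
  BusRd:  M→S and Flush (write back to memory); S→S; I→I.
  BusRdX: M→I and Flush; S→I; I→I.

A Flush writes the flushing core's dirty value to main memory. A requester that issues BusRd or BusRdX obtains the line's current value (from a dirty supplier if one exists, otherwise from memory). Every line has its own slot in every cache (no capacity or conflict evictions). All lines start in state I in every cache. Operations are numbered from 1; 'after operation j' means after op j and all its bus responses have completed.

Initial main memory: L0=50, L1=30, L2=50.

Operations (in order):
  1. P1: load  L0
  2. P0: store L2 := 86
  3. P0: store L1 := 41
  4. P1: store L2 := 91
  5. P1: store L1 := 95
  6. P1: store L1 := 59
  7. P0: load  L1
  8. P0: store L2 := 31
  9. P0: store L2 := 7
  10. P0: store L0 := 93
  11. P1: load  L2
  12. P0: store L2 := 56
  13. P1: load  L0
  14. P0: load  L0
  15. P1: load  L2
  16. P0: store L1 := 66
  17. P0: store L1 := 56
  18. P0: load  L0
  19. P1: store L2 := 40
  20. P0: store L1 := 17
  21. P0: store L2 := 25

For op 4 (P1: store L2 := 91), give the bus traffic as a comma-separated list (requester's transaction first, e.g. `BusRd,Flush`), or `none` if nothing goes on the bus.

[1] P1: load  L0 | P0:I, P1:S(50) | bus: BusRd
[2] P0: store L2 := 86 | P0:M(86), P1:I | bus: BusRdX
[3] P0: store L1 := 41 | P0:M(41), P1:I | bus: BusRdX
[4] P1: store L2 := 91 | P0:I, P1:M(91) | bus: BusRdX,Flush
[5] P1: store L1 := 95 | P0:I, P1:M(95) | bus: BusRdX,Flush
[6] P1: store L1 := 59 | P0:I, P1:M(59) | bus: none
[7] P0: load  L1 | P0:S(59), P1:S(59) | bus: BusRd,Flush
[8] P0: store L2 := 31 | P0:M(31), P1:I | bus: BusRdX,Flush
[9] P0: store L2 := 7 | P0:M(7), P1:I | bus: none
[10] P0: store L0 := 93 | P0:M(93), P1:I | bus: BusRdX
[11] P1: load  L2 | P0:S(7), P1:S(7) | bus: BusRd,Flush
[12] P0: store L2 := 56 | P0:M(56), P1:I | bus: BusRdX
[13] P1: load  L0 | P0:S(93), P1:S(93) | bus: BusRd,Flush
[14] P0: load  L0 | P0:S(93), P1:S(93) | bus: none
[15] P1: load  L2 | P0:S(56), P1:S(56) | bus: BusRd,Flush
[16] P0: store L1 := 66 | P0:M(66), P1:I | bus: BusRdX
[17] P0: store L1 := 56 | P0:M(56), P1:I | bus: none
[18] P0: load  L0 | P0:S(93), P1:S(93) | bus: none
[19] P1: store L2 := 40 | P0:I, P1:M(40) | bus: BusRdX
[20] P0: store L1 := 17 | P0:M(17), P1:I | bus: none
[21] P0: store L2 := 25 | P0:M(25), P1:I | bus: BusRdX,Flush

bus = BusRdX,Flush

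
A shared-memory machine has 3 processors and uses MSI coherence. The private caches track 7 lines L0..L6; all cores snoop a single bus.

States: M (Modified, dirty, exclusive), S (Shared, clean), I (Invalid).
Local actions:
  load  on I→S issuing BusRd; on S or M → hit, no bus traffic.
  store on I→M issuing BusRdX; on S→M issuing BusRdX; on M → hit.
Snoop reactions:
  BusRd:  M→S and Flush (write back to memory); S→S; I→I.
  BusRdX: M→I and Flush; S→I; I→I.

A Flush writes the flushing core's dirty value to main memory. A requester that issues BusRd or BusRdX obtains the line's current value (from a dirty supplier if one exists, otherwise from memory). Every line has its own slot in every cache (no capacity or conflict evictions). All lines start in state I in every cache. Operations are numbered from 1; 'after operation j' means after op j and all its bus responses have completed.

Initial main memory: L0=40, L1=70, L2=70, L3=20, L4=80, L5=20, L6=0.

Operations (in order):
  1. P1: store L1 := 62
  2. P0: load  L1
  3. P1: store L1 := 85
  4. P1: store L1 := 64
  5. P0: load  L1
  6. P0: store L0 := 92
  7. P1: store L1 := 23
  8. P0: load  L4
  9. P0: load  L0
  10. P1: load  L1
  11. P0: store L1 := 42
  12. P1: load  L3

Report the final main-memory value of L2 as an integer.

[1] P1: store L1 := 62 | P0:I, P1:M(62), P2:I | bus: BusRdX
[2] P0: load  L1 | P0:S(62), P1:S(62), P2:I | bus: BusRd,Flush
[3] P1: store L1 := 85 | P0:I, P1:M(85), P2:I | bus: BusRdX
[4] P1: store L1 := 64 | P0:I, P1:M(64), P2:I | bus: none
[5] P0: load  L1 | P0:S(64), P1:S(64), P2:I | bus: BusRd,Flush
[6] P0: store L0 := 92 | P0:M(92), P1:I, P2:I | bus: BusRdX
[7] P1: store L1 := 23 | P0:I, P1:M(23), P2:I | bus: BusRdX
[8] P0: load  L4 | P0:S(80), P1:I, P2:I | bus: BusRd
[9] P0: load  L0 | P0:M(92), P1:I, P2:I | bus: none
[10] P1: load  L1 | P0:I, P1:M(23), P2:I | bus: none
[11] P0: store L1 := 42 | P0:M(42), P1:I, P2:I | bus: BusRdX,Flush
[12] P1: load  L3 | P0:I, P1:S(20), P2:I | bus: BusRd

memory[L2] = 70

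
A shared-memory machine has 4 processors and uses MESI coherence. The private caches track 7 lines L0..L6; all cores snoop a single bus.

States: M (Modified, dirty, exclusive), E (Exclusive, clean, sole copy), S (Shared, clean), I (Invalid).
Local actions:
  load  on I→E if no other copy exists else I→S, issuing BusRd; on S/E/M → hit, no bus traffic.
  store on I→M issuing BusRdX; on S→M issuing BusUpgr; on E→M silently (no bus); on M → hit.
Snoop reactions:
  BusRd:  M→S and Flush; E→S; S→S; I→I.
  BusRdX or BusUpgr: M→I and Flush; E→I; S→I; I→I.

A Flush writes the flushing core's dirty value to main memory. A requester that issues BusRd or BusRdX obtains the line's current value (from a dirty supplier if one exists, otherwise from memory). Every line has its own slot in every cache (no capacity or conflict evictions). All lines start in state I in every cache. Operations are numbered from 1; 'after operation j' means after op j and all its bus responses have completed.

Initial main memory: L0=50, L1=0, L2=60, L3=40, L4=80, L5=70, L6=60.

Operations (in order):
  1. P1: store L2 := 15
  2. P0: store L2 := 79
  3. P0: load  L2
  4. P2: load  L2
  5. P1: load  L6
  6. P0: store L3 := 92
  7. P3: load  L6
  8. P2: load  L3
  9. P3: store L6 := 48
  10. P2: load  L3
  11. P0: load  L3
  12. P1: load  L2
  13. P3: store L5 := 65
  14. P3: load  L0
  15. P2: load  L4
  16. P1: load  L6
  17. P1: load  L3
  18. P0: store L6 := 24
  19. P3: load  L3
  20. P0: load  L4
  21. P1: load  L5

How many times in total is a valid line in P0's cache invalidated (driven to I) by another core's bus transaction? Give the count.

invalidations = 0

[1] P1: store L2 := 15 | P0:I, P1:M(15), P2:I, P3:I | bus: BusRdX
[2] P0: store L2 := 79 | P0:M(79), P1:I, P2:I, P3:I | bus: BusRdX,Flush
[3] P0: load  L2 | P0:M(79), P1:I, P2:I, P3:I | bus: none
[4] P2: load  L2 | P0:S(79), P1:I, P2:S(79), P3:I | bus: BusRd,Flush
[5] P1: load  L6 | P0:I, P1:E(60), P2:I, P3:I | bus: BusRd
[6] P0: store L3 := 92 | P0:M(92), P1:I, P2:I, P3:I | bus: BusRdX
[7] P3: load  L6 | P0:I, P1:S(60), P2:I, P3:S(60) | bus: BusRd
[8] P2: load  L3 | P0:S(92), P1:I, P2:S(92), P3:I | bus: BusRd,Flush
[9] P3: store L6 := 48 | P0:I, P1:I, P2:I, P3:M(48) | bus: BusUpgr
[10] P2: load  L3 | P0:S(92), P1:I, P2:S(92), P3:I | bus: none
[11] P0: load  L3 | P0:S(92), P1:I, P2:S(92), P3:I | bus: none
[12] P1: load  L2 | P0:S(79), P1:S(79), P2:S(79), P3:I | bus: BusRd
[13] P3: store L5 := 65 | P0:I, P1:I, P2:I, P3:M(65) | bus: BusRdX
[14] P3: load  L0 | P0:I, P1:I, P2:I, P3:E(50) | bus: BusRd
[15] P2: load  L4 | P0:I, P1:I, P2:E(80), P3:I | bus: BusRd
[16] P1: load  L6 | P0:I, P1:S(48), P2:I, P3:S(48) | bus: BusRd,Flush
[17] P1: load  L3 | P0:S(92), P1:S(92), P2:S(92), P3:I | bus: BusRd
[18] P0: store L6 := 24 | P0:M(24), P1:I, P2:I, P3:I | bus: BusRdX
[19] P3: load  L3 | P0:S(92), P1:S(92), P2:S(92), P3:S(92) | bus: BusRd
[20] P0: load  L4 | P0:S(80), P1:I, P2:S(80), P3:I | bus: BusRd
[21] P1: load  L5 | P0:I, P1:S(65), P2:I, P3:S(65) | bus: BusRd,Flush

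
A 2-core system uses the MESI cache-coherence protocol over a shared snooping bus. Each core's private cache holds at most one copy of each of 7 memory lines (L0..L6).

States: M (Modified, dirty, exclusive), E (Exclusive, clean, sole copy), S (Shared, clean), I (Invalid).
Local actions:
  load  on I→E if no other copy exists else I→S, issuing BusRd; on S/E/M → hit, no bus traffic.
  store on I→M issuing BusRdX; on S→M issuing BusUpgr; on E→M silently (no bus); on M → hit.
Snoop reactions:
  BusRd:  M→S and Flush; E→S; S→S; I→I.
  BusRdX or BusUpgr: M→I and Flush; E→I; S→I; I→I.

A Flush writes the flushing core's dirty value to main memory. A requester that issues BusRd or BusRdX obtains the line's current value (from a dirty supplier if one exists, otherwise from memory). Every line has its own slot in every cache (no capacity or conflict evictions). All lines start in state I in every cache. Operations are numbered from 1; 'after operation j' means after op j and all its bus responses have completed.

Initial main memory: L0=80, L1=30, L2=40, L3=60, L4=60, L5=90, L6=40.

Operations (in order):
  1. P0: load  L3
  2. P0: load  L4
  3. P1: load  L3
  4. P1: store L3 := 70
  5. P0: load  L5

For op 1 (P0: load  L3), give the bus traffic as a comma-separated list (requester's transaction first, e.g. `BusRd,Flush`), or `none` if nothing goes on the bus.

bus = BusRd

step 1: P0: load  L3  ⟶  EI  (L3)  txn=BusRd  M[L3]=60
step 2: P0: load  L4  ⟶  EI  (L4)  txn=BusRd  M[L4]=60
step 3: P1: load  L3  ⟶  SS  (L3)  txn=BusRd  M[L3]=60
step 4: P1: store L3 := 70  ⟶  IM  (L3)  txn=BusUpgr  M[L3]=60
step 5: P0: load  L5  ⟶  EI  (L5)  txn=BusRd  M[L5]=90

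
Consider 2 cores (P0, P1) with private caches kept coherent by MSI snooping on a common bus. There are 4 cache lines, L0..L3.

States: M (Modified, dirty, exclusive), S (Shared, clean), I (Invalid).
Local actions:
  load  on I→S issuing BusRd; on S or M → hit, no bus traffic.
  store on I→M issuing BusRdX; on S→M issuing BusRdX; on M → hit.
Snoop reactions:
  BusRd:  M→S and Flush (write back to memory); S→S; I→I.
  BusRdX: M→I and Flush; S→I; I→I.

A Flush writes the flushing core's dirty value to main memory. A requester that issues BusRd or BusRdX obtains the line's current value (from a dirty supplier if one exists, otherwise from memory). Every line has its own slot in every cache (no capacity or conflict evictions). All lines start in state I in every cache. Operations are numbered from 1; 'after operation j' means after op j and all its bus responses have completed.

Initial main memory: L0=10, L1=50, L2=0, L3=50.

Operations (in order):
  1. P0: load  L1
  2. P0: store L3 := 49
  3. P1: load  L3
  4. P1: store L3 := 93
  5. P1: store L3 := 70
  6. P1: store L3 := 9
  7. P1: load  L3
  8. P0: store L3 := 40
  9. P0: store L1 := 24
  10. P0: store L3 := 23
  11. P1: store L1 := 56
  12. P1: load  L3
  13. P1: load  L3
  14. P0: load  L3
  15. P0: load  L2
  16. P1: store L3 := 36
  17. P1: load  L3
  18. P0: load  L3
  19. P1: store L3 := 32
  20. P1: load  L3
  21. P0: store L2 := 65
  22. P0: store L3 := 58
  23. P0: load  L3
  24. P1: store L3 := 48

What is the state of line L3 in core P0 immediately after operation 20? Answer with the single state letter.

state = I

1. P0: load  L1  bus=[BusRd]  L1: P0=S P1=I  mem[L1]=50
2. P0: store L3 := 49  bus=[BusRdX]  L3: P0=M P1=I  mem[L3]=50
3. P1: load  L3  bus=[BusRd,Flush]  L3: P0=S P1=S  mem[L3]=49
4. P1: store L3 := 93  bus=[BusRdX]  L3: P0=I P1=M  mem[L3]=49
5. P1: store L3 := 70  bus=[-]  L3: P0=I P1=M  mem[L3]=49
6. P1: store L3 := 9  bus=[-]  L3: P0=I P1=M  mem[L3]=49
7. P1: load  L3  bus=[-]  L3: P0=I P1=M  mem[L3]=49
8. P0: store L3 := 40  bus=[BusRdX,Flush]  L3: P0=M P1=I  mem[L3]=9
9. P0: store L1 := 24  bus=[BusRdX]  L1: P0=M P1=I  mem[L1]=50
10. P0: store L3 := 23  bus=[-]  L3: P0=M P1=I  mem[L3]=9
11. P1: store L1 := 56  bus=[BusRdX,Flush]  L1: P0=I P1=M  mem[L1]=24
12. P1: load  L3  bus=[BusRd,Flush]  L3: P0=S P1=S  mem[L3]=23
13. P1: load  L3  bus=[-]  L3: P0=S P1=S  mem[L3]=23
14. P0: load  L3  bus=[-]  L3: P0=S P1=S  mem[L3]=23
15. P0: load  L2  bus=[BusRd]  L2: P0=S P1=I  mem[L2]=0
16. P1: store L3 := 36  bus=[BusRdX]  L3: P0=I P1=M  mem[L3]=23
17. P1: load  L3  bus=[-]  L3: P0=I P1=M  mem[L3]=23
18. P0: load  L3  bus=[BusRd,Flush]  L3: P0=S P1=S  mem[L3]=36
19. P1: store L3 := 32  bus=[BusRdX]  L3: P0=I P1=M  mem[L3]=36
20. P1: load  L3  bus=[-]  L3: P0=I P1=M  mem[L3]=36
21. P0: store L2 := 65  bus=[BusRdX]  L2: P0=M P1=I  mem[L2]=0
22. P0: store L3 := 58  bus=[BusRdX,Flush]  L3: P0=M P1=I  mem[L3]=32
23. P0: load  L3  bus=[-]  L3: P0=M P1=I  mem[L3]=32
24. P1: store L3 := 48  bus=[BusRdX,Flush]  L3: P0=I P1=M  mem[L3]=58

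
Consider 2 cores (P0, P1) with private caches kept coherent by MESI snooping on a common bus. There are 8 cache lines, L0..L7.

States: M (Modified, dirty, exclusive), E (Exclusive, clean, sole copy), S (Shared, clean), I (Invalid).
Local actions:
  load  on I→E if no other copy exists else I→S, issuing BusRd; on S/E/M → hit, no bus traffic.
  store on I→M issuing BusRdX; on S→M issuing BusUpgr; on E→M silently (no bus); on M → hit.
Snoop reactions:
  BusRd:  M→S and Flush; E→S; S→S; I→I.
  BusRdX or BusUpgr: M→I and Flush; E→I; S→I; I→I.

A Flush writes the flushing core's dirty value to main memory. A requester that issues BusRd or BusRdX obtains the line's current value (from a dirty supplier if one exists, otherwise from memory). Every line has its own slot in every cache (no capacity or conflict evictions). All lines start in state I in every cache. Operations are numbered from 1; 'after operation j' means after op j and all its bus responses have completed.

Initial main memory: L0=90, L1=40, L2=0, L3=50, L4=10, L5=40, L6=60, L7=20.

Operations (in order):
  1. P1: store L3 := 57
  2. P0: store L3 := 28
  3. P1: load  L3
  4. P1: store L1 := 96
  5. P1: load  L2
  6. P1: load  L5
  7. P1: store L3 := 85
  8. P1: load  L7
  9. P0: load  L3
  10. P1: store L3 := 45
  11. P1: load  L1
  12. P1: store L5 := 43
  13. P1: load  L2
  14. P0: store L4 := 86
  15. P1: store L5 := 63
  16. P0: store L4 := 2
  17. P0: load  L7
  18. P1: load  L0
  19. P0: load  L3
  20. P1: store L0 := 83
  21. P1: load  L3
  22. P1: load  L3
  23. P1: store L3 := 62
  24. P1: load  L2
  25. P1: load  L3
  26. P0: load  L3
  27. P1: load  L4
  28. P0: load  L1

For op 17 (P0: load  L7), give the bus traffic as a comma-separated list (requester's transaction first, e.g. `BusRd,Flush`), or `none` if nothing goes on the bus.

bus = BusRd

[1] P1: store L3 := 57 | P0:I, P1:M(57) | bus: BusRdX
[2] P0: store L3 := 28 | P0:M(28), P1:I | bus: BusRdX,Flush
[3] P1: load  L3 | P0:S(28), P1:S(28) | bus: BusRd,Flush
[4] P1: store L1 := 96 | P0:I, P1:M(96) | bus: BusRdX
[5] P1: load  L2 | P0:I, P1:E(0) | bus: BusRd
[6] P1: load  L5 | P0:I, P1:E(40) | bus: BusRd
[7] P1: store L3 := 85 | P0:I, P1:M(85) | bus: BusUpgr
[8] P1: load  L7 | P0:I, P1:E(20) | bus: BusRd
[9] P0: load  L3 | P0:S(85), P1:S(85) | bus: BusRd,Flush
[10] P1: store L3 := 45 | P0:I, P1:M(45) | bus: BusUpgr
[11] P1: load  L1 | P0:I, P1:M(96) | bus: none
[12] P1: store L5 := 43 | P0:I, P1:M(43) | bus: none
[13] P1: load  L2 | P0:I, P1:E(0) | bus: none
[14] P0: store L4 := 86 | P0:M(86), P1:I | bus: BusRdX
[15] P1: store L5 := 63 | P0:I, P1:M(63) | bus: none
[16] P0: store L4 := 2 | P0:M(2), P1:I | bus: none
[17] P0: load  L7 | P0:S(20), P1:S(20) | bus: BusRd
[18] P1: load  L0 | P0:I, P1:E(90) | bus: BusRd
[19] P0: load  L3 | P0:S(45), P1:S(45) | bus: BusRd,Flush
[20] P1: store L0 := 83 | P0:I, P1:M(83) | bus: none
[21] P1: load  L3 | P0:S(45), P1:S(45) | bus: none
[22] P1: load  L3 | P0:S(45), P1:S(45) | bus: none
[23] P1: store L3 := 62 | P0:I, P1:M(62) | bus: BusUpgr
[24] P1: load  L2 | P0:I, P1:E(0) | bus: none
[25] P1: load  L3 | P0:I, P1:M(62) | bus: none
[26] P0: load  L3 | P0:S(62), P1:S(62) | bus: BusRd,Flush
[27] P1: load  L4 | P0:S(2), P1:S(2) | bus: BusRd,Flush
[28] P0: load  L1 | P0:S(96), P1:S(96) | bus: BusRd,Flush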